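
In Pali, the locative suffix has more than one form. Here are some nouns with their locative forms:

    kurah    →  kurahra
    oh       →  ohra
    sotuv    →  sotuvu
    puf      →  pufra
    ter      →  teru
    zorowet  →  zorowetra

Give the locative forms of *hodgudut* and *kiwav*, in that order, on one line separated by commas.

hodgudutra, kiwavu

The alternation tracks the final consonant of the stem — -ra when the stem ends in a voiceless consonant (*kurah*, *oh*, *puf*, *zorowet*); -u when the stem ends in a voiced consonant (*sotuv*, *ter*).
*hodgudut* — final consonant /t/ (voiceless) → -ra → *hodgudutra*.
Since the final consonant of *kiwav* is /v/ (voiced), it takes -u, giving *kiwavu*.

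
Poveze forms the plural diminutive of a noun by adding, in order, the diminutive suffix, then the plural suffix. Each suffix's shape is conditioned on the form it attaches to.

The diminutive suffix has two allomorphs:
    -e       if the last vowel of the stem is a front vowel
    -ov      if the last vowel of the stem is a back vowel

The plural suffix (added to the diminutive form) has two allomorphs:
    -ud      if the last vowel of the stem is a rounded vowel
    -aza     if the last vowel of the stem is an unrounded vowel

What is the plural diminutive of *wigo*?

wigoovud

The last vowel of *wigo* is /o/, which is a back vowel, so the diminutive suffix is -ov, giving *wigoov*.
Since the last vowel of the diminutive form *wigoov* is /o/ (a rounded vowel), it takes -ud, giving *wigoovud*.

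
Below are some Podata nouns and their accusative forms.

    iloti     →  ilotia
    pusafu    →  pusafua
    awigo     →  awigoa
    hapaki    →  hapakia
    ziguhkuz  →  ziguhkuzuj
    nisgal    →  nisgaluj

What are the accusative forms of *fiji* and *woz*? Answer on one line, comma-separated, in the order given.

The suffix is conditioned by the final sound: -uj when the stem ends in a consonant (*ziguhkuz*, *nisgal*); -a when the stem ends in a vowel (*iloti*, *pusafu*, *awigo*, *hapaki*).
Since the final sound of *fiji* is /i/ (a vowel), it takes -a, giving *fijia*.
Since the final sound of *woz* is /z/ (a consonant), it takes -uj, giving *wozuj*.

fijia, wozuj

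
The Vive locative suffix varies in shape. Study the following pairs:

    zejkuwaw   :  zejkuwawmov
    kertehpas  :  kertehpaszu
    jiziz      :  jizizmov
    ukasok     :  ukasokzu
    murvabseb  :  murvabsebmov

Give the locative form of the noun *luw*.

luwmov

Looking at the final consonant of each stem: -zu when the stem ends in a voiceless consonant (*kertehpas*, *ukasok*); -mov when the stem ends in a voiced consonant (*zejkuwaw*, *jiziz*, *murvabseb*).
Since the final consonant of *luw* is /w/ (voiced), it takes -mov, giving *luwmov*.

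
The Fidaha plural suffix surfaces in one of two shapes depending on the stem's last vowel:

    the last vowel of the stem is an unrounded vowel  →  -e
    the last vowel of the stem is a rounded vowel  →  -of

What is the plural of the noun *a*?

ae

The last vowel of *a* is /a/, which is an unrounded vowel, so the suffix is -e, giving *ae*.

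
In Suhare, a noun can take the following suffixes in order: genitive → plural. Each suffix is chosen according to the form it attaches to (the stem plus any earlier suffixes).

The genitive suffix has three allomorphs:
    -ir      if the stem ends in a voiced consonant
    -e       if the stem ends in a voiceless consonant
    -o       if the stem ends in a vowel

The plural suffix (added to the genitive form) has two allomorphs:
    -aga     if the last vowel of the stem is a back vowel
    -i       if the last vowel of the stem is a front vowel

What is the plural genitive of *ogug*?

ogugiri

Since the final sound of *ogug* is /g/ (a voiced consonant), it takes -ir, giving *ogugir*.
The genitive form *ogugir*: last vowel = /i/, a front vowel → -i → *ogugiri*.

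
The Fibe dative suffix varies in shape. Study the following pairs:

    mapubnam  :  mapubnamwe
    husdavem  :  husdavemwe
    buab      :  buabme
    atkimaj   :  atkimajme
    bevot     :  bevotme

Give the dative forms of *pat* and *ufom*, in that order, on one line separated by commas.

The suffix is conditioned by the final consonant: -we when the stem ends in a nasal (*mapubnam*, *husdavem*); -me when the stem ends in a non-nasal consonant (*buab*, *atkimaj*, *bevot*).
*pat* — final consonant /t/ (non-nasal) → -me → *patme*.
The final consonant of *ufom* is /m/, which is a nasal, so the suffix is -we, giving *ufomwe*.

patme, ufomwe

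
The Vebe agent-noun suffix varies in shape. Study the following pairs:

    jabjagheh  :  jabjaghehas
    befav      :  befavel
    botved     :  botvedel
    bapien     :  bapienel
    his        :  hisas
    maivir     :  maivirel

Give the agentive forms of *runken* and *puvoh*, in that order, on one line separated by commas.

Looking at the final consonant of each stem: -as when the stem ends in a voiceless consonant (*jabjagheh*, *his*); -el when the stem ends in a voiced consonant (*befav*, *botved*, *bapien*, *maivir*).
Since the final consonant of *runken* is /n/ (voiced), it takes -el, giving *runkenel*.
*puvoh*: final consonant = /h/, voiceless → -as → *puvohas*.

runkenel, puvohas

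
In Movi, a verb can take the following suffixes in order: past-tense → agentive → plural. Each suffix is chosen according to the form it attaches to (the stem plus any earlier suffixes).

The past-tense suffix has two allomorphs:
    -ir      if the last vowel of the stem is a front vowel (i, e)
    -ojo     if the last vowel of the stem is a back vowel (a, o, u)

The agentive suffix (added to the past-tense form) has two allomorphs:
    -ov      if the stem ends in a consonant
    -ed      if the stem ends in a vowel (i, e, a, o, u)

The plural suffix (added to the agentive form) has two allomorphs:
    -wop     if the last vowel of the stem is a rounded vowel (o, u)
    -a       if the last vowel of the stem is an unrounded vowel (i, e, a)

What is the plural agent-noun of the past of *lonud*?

lonudojoeda

Since the last vowel of *lonud* is /u/ (a back vowel), it takes -ojo, giving *lonudojo*.
Since the final sound of the past-tense form *lonudojo* is /o/ (a vowel), it takes -ed, giving *lonudojoed*.
Since the last vowel of the agentive form *lonudojoed* is /e/ (an unrounded vowel), it takes -a, giving *lonudojoeda*.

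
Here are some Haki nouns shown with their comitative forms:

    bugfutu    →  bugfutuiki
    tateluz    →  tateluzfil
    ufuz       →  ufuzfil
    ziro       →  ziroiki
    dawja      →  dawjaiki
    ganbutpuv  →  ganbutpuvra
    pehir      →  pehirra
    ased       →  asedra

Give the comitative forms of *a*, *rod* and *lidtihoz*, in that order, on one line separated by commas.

aiki, rodra, lidtihozfil

The suffix is conditioned by the final sound: -fil when the stem ends in a sibilant (*tateluz*, *ufuz*); -ra when the stem ends in a non-sibilant consonant (*ganbutpuv*, *pehir*, *ased*); -iki when the stem ends in a vowel (*bugfutu*, *ziro*, *dawja*).
The final sound of *a* is /a/, which is a vowel, so the suffix is -iki, giving *aiki*.
*rod*: final sound = /d/, a non-sibilant consonant → -ra → *rodra*.
*lidtihoz* — final sound /z/ (a sibilant) → -fil → *lidtihozfil*.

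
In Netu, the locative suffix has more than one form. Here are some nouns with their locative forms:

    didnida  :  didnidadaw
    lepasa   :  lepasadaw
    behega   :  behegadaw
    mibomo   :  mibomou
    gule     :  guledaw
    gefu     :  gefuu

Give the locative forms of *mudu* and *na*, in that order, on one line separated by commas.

Looking at the last vowel of each stem: -u when the last vowel of the stem is a rounded vowel (*mibomo*, *gefu*); -daw when the last vowel of the stem is an unrounded vowel (*didnida*, *lepasa*, *behega*, *gule*).
The last vowel of *mudu* is /u/, which is a rounded vowel, so the suffix is -u, giving *muduu*.
*na* — last vowel /a/ (an unrounded vowel) → -daw → *nadaw*.

muduu, nadaw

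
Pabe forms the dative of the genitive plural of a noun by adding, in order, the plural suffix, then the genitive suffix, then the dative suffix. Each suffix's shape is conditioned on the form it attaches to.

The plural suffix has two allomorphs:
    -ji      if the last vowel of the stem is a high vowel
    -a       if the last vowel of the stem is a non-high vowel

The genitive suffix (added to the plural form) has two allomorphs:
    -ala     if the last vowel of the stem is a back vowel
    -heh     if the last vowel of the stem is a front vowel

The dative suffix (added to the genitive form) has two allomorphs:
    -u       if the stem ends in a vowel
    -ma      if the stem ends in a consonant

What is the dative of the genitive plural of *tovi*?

The last vowel of *tovi* is /i/, which is a high vowel, so the plural suffix is -ji, giving *toviji*.
Since the last vowel of the plural form *toviji* is /i/ (a front vowel), it takes -heh, giving *tovijiheh*.
Since the final sound of the genitive form *tovijiheh* is /h/ (a consonant), it takes -ma, giving *tovijihehma*.

tovijihehma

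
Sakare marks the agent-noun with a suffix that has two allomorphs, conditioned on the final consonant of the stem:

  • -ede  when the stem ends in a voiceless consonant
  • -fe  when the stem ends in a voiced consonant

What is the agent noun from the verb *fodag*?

Since the final consonant of *fodag* is /g/ (voiced), it takes -fe, giving *fodagfe*.

fodagfe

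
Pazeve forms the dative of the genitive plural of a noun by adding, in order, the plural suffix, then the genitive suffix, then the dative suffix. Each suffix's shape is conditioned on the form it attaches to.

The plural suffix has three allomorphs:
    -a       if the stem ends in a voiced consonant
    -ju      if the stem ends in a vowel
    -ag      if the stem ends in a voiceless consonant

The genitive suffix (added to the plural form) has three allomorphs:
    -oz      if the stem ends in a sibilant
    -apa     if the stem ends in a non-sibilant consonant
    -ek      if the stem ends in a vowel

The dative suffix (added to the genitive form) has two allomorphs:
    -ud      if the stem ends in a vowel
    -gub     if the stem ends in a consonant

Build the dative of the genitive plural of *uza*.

uzajuekgub

*uza* — final sound /a/ (a vowel) → -ju → *uzaju*.
The final sound of the plural form *uzaju* is /u/, which is a vowel, so the genitive suffix is -ek, giving *uzajuek*.
Since the final sound of the genitive form *uzajuek* is /k/ (a consonant), it takes -gub, giving *uzajuekgub*.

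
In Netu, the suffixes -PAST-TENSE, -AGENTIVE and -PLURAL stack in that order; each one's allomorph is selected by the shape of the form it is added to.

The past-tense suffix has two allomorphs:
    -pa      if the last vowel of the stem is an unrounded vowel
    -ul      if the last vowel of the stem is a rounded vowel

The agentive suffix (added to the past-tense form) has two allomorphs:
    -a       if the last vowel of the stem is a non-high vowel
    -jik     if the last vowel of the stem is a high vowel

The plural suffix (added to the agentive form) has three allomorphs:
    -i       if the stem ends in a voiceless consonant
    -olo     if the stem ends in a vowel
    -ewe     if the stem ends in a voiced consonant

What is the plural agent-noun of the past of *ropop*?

ropopuljiki

The last vowel of *ropop* is /o/, which is a rounded vowel, so the past-tense suffix is -ul, giving *ropopul*.
Since the last vowel of the past-tense form *ropopul* is /u/ (a high vowel), it takes -jik, giving *ropopuljik*.
The final sound of the agentive form *ropopuljik* is /k/, which is a voiceless consonant, so the plural suffix is -i, giving *ropopuljiki*.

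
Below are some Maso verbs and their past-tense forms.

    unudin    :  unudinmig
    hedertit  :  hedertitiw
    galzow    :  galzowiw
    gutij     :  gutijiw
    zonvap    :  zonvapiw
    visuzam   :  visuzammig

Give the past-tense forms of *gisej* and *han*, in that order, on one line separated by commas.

Looking at the final consonant of each stem: -mig when the stem ends in a nasal (*unudin*, *visuzam*); -iw when the stem ends in a non-nasal consonant (*hedertit*, *galzow*, *gutij*, *zonvap*).
Since the final consonant of *gisej* is /j/ (non-nasal), it takes -iw, giving *gisejiw*.
The final consonant of *han* is /n/, which is a nasal, so the suffix is -mig, giving *hanmig*.

gisejiw, hanmig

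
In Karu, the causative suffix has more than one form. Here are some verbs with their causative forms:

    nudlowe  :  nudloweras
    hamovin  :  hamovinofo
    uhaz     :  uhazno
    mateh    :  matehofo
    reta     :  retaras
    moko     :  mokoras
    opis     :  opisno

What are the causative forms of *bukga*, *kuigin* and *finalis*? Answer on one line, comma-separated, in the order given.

Looking at the final sound of each stem: -no when the stem ends in a sibilant (*uhaz*, *opis*); -ofo when the stem ends in a non-sibilant consonant (*hamovin*, *mateh*); -ras when the stem ends in a vowel (*nudlowe*, *reta*, *moko*).
*bukga*: final sound = /a/, a vowel → -ras → *bukgaras*.
Since the final sound of *kuigin* is /n/ (a non-sibilant consonant), it takes -ofo, giving *kuiginofo*.
The final sound of *finalis* is /s/, which is a sibilant, so the suffix is -no, giving *finalisno*.

bukgaras, kuiginofo, finalisno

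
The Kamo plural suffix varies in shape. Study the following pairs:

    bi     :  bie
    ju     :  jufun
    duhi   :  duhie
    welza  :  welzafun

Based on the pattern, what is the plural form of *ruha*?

The alternation tracks the last vowel of the stem — -e when the last vowel of the stem is a front vowel (*bi*, *duhi*); -fun when the last vowel of the stem is a back vowel (*ju*, *welza*).
The last vowel of *ruha* is /a/, which is a back vowel, so the suffix is -fun, giving *ruhafun*.

ruhafun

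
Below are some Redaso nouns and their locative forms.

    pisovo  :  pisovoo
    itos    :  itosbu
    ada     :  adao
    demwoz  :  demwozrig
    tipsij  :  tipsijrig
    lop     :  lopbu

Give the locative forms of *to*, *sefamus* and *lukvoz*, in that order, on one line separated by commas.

The pattern is voicing of the final sound: -bu when the stem ends in a voiceless consonant (*itos*, *lop*); -rig when the stem ends in a voiced consonant (*demwoz*, *tipsij*); -o when the stem ends in a vowel (*pisovo*, *ada*).
Since the final sound of *to* is /o/ (a vowel), it takes -o, giving *too*.
*sefamus*: final sound = /s/, a voiceless consonant → -bu → *sefamusbu*.
*lukvoz*: final sound = /z/, a voiced consonant → -rig → *lukvozrig*.

too, sefamusbu, lukvozrig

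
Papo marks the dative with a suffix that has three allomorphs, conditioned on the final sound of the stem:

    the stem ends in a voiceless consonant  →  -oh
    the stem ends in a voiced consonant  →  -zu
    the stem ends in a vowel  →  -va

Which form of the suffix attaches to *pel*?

*pel* — final sound /l/ (a voiced consonant) → -zu.

-zu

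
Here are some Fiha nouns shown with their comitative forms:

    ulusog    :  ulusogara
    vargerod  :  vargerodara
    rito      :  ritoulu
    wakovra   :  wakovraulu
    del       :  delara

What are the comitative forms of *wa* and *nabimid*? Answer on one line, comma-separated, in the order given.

The pattern is consonant vs. vowel: -ara when the stem ends in a consonant (*ulusog*, *vargerod*, *del*); -ulu when the stem ends in a vowel (*rito*, *wakovra*).
Since the final sound of *wa* is /a/ (a vowel), it takes -ulu, giving *waulu*.
Since the final sound of *nabimid* is /d/ (a consonant), it takes -ara, giving *nabimidara*.

waulu, nabimidara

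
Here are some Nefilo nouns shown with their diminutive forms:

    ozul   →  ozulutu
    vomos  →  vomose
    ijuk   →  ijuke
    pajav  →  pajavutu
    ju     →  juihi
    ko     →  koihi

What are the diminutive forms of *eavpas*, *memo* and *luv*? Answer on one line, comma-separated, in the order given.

eavpase, memoihi, luvutu

Looking at the final sound of each stem: -e when the stem ends in a voiceless consonant (*vomos*, *ijuk*); -utu when the stem ends in a voiced consonant (*ozul*, *pajav*); -ihi when the stem ends in a vowel (*ju*, *ko*).
The final sound of *eavpas* is /s/, which is a voiceless consonant, so the suffix is -e, giving *eavpase*.
Since the final sound of *memo* is /o/ (a vowel), it takes -ihi, giving *memoihi*.
*luv*: final sound = /v/, a voiced consonant → -utu → *luvutu*.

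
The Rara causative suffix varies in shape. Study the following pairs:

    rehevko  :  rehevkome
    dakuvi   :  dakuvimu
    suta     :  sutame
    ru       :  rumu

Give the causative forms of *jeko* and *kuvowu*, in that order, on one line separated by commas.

jekome, kuvowumu

The suffix is conditioned by the last vowel: -mu when the last vowel of the stem is a high vowel (*dakuvi*, *ru*); -me when the last vowel of the stem is a non-high vowel (*rehevko*, *suta*).
*jeko* — last vowel /o/ (a non-high vowel) → -me → *jekome*.
The last vowel of *kuvowu* is /u/, which is a high vowel, so the suffix is -mu, giving *kuvowumu*.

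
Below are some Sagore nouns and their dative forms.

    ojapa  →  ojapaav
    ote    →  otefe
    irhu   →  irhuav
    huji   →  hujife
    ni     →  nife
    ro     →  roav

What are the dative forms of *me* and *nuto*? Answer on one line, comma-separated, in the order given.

The pattern is front/back vowel harmony: -fe when the last vowel of the stem is a front vowel (*ote*, *huji*, *ni*); -av when the last vowel of the stem is a back vowel (*ojapa*, *irhu*, *ro*).
*me*: last vowel = /e/, a front vowel → -fe → *mefe*.
*nuto*: last vowel = /o/, a back vowel → -av → *nutoav*.

mefe, nutoav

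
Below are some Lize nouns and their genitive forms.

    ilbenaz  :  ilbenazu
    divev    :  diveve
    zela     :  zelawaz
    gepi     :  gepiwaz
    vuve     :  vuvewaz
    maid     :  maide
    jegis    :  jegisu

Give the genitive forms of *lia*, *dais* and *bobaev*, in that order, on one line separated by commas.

Looking at the final sound of each stem: -u when the stem ends in a sibilant (*ilbenaz*, *jegis*); -e when the stem ends in a non-sibilant consonant (*divev*, *maid*); -waz when the stem ends in a vowel (*zela*, *gepi*, *vuve*).
*lia* — final sound /a/ (a vowel) → -waz → *liawaz*.
*dais* — final sound /s/ (a sibilant) → -u → *daisu*.
Since the final sound of *bobaev* is /v/ (a non-sibilant consonant), it takes -e, giving *bobaeve*.

liawaz, daisu, bobaeve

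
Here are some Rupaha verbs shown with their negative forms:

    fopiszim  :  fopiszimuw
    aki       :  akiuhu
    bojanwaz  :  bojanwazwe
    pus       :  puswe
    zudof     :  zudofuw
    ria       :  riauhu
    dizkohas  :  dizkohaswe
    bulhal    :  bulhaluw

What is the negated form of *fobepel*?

fobepeluw

The suffix is conditioned by the final sound: -we when the stem ends in a sibilant (*bojanwaz*, *pus*, *dizkohas*); -uw when the stem ends in a non-sibilant consonant (*fopiszim*, *zudof*, *bulhal*); -uhu when the stem ends in a vowel (*aki*, *ria*).
The final sound of *fobepel* is /l/, which is a non-sibilant consonant, so the suffix is -uw, giving *fobepeluw*.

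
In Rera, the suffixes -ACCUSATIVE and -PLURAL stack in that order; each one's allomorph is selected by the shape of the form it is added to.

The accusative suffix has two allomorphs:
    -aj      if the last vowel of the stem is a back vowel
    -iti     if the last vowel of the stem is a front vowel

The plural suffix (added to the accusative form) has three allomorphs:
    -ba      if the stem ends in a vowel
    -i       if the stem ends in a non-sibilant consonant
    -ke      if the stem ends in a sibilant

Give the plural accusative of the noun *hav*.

*hav* — last vowel /a/ (a back vowel) → -aj → *havaj*.
The final sound of the accusative form *havaj* is /j/, which is a non-sibilant consonant, so the plural suffix is -i, giving *havaji*.

havaji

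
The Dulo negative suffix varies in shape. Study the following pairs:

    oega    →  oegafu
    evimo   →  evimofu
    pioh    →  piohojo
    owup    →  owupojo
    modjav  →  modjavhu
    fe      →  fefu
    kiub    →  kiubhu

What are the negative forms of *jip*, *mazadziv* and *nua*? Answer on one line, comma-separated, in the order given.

The suffix is conditioned by the final sound: -ojo when the stem ends in a voiceless consonant (*pioh*, *owup*); -hu when the stem ends in a voiced consonant (*modjav*, *kiub*); -fu when the stem ends in a vowel (*oega*, *evimo*, *fe*).
*jip* — final sound /p/ (a voiceless consonant) → -ojo → *jipojo*.
The final sound of *mazadziv* is /v/, which is a voiced consonant, so the suffix is -hu, giving *mazadzivhu*.
Since the final sound of *nua* is /a/ (a vowel), it takes -fu, giving *nuafu*.

jipojo, mazadzivhu, nuafu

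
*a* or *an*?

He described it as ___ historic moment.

a

The indefinite article is chosen by the initial *sound* of the following word, not its spelling.
*historic* begins with the sound /h/ (h is pronounced in standard usage) — a consonant sound.
So the article is *a*: He described it as a historic moment.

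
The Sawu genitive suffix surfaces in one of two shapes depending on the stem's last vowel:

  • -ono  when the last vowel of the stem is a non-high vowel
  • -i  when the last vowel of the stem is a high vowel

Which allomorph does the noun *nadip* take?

Since the last vowel of *nadip* is /i/ (a high vowel), it takes -i.

-i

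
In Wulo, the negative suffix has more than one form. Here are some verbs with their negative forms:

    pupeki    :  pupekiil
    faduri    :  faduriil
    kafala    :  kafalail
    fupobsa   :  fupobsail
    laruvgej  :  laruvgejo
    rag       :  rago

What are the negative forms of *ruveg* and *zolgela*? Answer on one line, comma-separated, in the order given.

ruvego, zolgelail

The pattern is consonant vs. vowel: -o when the stem ends in a consonant (*laruvgej*, *rag*); -il when the stem ends in a vowel (*pupeki*, *faduri*, *kafala*, *fupobsa*).
*ruveg*: final sound = /g/, a consonant → -o → *ruvego*.
*zolgela* — final sound /a/ (a vowel) → -il → *zolgelail*.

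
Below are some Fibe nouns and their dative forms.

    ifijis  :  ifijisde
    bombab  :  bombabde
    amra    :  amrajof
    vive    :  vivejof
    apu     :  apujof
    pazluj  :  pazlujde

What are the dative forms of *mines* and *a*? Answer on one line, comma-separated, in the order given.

minesde, ajof

The pattern is consonant vs. vowel: -de when the stem ends in a consonant (*ifijis*, *bombab*, *pazluj*); -jof when the stem ends in a vowel (*amra*, *vive*, *apu*).
Since the final sound of *mines* is /s/ (a consonant), it takes -de, giving *minesde*.
*a*: final sound = /a/, a vowel → -jof → *ajof*.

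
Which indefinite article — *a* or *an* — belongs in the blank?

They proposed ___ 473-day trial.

a

The indefinite article is chosen by the initial *sound* of the following word, not its spelling.
The number *473* is spoken "four hundred …", beginning with /fɔr/ — a consonant sound.
So the article is *a*: They proposed a 473-day trial.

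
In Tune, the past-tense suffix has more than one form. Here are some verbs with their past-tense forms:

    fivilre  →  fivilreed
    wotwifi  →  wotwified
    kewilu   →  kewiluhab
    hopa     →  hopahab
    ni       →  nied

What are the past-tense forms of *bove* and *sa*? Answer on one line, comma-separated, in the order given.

boveed, sahab

The pattern is front/back vowel harmony: -ed when the last vowel of the stem is a front vowel (*fivilre*, *wotwifi*, *ni*); -hab when the last vowel of the stem is a back vowel (*kewilu*, *hopa*).
*bove*: last vowel = /e/, a front vowel → -ed → *boveed*.
*sa*: last vowel = /a/, a back vowel → -hab → *sahab*.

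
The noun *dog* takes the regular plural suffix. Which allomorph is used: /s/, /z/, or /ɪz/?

The stem *dog* ends in a voiced non-sibilant sound.
The plural suffix surfaces as /ɪz/ after sibilants, /s/ after other voiceless consonants, and /z/ after other voiced sounds.
So the plural -s on *dog* is pronounced /z/.

/z/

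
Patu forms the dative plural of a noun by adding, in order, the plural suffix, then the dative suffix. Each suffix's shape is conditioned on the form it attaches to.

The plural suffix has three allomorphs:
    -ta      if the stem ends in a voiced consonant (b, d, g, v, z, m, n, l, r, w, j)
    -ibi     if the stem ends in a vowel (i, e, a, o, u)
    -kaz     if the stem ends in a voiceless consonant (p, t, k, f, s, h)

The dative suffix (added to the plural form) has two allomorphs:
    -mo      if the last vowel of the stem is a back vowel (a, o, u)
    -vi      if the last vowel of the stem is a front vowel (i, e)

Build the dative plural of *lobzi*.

lobziibivi

Since the final sound of *lobzi* is /i/ (a vowel), it takes -ibi, giving *lobziibi*.
The plural form *lobziibi*: last vowel = /i/, a front vowel → -vi → *lobziibivi*.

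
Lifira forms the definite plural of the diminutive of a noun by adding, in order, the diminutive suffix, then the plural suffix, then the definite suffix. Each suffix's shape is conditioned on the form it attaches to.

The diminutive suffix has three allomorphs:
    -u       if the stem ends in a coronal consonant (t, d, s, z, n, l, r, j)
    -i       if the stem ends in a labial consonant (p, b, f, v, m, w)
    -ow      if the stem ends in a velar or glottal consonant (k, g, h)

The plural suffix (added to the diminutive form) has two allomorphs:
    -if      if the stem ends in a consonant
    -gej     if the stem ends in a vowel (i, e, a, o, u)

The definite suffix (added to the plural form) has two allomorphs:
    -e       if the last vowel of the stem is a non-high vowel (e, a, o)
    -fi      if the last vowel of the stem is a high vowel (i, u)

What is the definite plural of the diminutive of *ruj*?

*ruj*: final consonant = /j/, coronal → -u → *ruju*.
The diminutive form *ruju* — final sound /u/ (a vowel) → -gej → *rujugej*.
The last vowel of the plural form *rujugej* is /e/, which is a non-high vowel, so the definite suffix is -e, giving *rujugeje*.

rujugeje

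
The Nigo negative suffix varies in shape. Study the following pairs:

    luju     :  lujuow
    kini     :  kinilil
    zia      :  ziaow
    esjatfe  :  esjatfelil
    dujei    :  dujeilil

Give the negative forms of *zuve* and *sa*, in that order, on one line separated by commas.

zuvelil, saow

The suffix is conditioned by the last vowel: -lil when the last vowel of the stem is a front vowel (*kini*, *esjatfe*, *dujei*); -ow when the last vowel of the stem is a back vowel (*luju*, *zia*).
Since the last vowel of *zuve* is /e/ (a front vowel), it takes -lil, giving *zuvelil*.
The last vowel of *sa* is /a/, which is a back vowel, so the suffix is -ow, giving *saow*.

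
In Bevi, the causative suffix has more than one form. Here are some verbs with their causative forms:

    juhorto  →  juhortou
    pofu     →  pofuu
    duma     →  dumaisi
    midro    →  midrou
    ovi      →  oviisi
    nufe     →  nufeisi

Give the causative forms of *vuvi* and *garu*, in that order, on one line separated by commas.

vuviisi, garuu

The alternation tracks the last vowel of the stem — -u when the last vowel of the stem is a rounded vowel (*juhorto*, *pofu*, *midro*); -isi when the last vowel of the stem is an unrounded vowel (*duma*, *ovi*, *nufe*).
*vuvi*: last vowel = /i/, an unrounded vowel → -isi → *vuviisi*.
*garu*: last vowel = /u/, a rounded vowel → -u → *garuu*.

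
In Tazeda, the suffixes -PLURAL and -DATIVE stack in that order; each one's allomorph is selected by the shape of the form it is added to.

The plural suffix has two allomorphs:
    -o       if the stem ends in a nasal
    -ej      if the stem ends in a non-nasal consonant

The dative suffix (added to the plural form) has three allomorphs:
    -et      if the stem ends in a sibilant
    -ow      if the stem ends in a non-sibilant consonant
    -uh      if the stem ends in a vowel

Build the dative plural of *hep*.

*hep* — final consonant /p/ (non-nasal) → -ej → *hepej*.
The final sound of the plural form *hepej* is /j/, which is a non-sibilant consonant, so the dative suffix is -ow, giving *hepejow*.

hepejow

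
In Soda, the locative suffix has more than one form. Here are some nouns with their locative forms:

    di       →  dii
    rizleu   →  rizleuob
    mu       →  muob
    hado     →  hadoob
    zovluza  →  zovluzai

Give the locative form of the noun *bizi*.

The suffix is conditioned by the last vowel: -ob when the last vowel of the stem is a rounded vowel (*rizleu*, *mu*, *hado*); -i when the last vowel of the stem is an unrounded vowel (*di*, *zovluza*).
The last vowel of *bizi* is /i/, which is an unrounded vowel, so the suffix is -i, giving *bizii*.

bizii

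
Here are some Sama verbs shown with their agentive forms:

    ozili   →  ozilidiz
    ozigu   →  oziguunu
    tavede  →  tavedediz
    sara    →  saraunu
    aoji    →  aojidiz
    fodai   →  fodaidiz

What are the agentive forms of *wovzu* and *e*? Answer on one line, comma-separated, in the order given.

wovzuunu, ediz

The alternation tracks the last vowel of the stem — -diz when the last vowel of the stem is a front vowel (*ozili*, *tavede*, *aoji*, *fodai*); -unu when the last vowel of the stem is a back vowel (*ozigu*, *sara*).
*wovzu*: last vowel = /u/, a back vowel → -unu → *wovzuunu*.
Since the last vowel of *e* is /e/ (a front vowel), it takes -diz, giving *ediz*.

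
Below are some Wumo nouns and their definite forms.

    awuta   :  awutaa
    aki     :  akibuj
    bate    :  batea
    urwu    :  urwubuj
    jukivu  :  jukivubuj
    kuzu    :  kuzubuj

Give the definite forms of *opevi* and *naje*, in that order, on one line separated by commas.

The pattern is height harmony: -buj when the last vowel of the stem is a high vowel (*aki*, *urwu*, *jukivu*, *kuzu*); -a when the last vowel of the stem is a non-high vowel (*awuta*, *bate*).
The last vowel of *opevi* is /i/, which is a high vowel, so the suffix is -buj, giving *opevibuj*.
*naje* — last vowel /e/ (a non-high vowel) → -a → *najea*.

opevibuj, najea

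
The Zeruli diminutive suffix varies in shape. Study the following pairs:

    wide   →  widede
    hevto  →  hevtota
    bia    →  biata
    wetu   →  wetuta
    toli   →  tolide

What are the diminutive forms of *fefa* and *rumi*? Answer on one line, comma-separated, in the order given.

The suffix is conditioned by the last vowel: -de when the last vowel of the stem is a front vowel (*wide*, *toli*); -ta when the last vowel of the stem is a back vowel (*hevto*, *bia*, *wetu*).
The last vowel of *fefa* is /a/, which is a back vowel, so the suffix is -ta, giving *fefata*.
The last vowel of *rumi* is /i/, which is a front vowel, so the suffix is -de, giving *rumide*.

fefata, rumide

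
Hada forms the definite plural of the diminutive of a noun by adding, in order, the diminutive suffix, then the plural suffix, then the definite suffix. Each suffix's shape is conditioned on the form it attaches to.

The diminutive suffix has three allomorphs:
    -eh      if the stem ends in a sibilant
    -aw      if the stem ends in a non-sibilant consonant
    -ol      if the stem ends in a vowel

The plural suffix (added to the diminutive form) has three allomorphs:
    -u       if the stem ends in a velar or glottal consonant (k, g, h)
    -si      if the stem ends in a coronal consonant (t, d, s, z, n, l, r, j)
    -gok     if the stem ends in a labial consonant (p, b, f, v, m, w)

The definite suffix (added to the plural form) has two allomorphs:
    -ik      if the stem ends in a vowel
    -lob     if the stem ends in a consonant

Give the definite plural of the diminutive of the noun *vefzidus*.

vefzidusehuik

*vefzidus*: final sound = /s/, a sibilant → -eh → *vefziduseh*.
Since the final consonant of the diminutive form *vefziduseh* is /h/ (velar/glottal), it takes -u, giving *vefzidusehu*.
The final sound of the plural form *vefzidusehu* is /u/, which is a vowel, so the definite suffix is -ik, giving *vefzidusehuik*.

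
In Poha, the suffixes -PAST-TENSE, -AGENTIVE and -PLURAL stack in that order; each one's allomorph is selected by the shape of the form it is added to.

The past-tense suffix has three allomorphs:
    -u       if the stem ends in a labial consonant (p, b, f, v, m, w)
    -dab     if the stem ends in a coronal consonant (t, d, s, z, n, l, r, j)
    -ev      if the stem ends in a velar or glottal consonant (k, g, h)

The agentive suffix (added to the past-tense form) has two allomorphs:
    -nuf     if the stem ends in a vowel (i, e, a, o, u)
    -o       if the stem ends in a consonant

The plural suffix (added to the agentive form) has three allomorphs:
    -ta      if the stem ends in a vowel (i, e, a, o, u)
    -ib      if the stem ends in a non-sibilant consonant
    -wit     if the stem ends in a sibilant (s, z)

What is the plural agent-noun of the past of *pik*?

Since the final consonant of *pik* is /k/ (velar/glottal), it takes -ev, giving *pikev*.
The past-tense form *pikev* — final sound /v/ (a consonant) → -o → *pikevo*.
The final sound of the agentive form *pikevo* is /o/, which is a vowel, so the plural suffix is -ta, giving *pikevota*.

pikevota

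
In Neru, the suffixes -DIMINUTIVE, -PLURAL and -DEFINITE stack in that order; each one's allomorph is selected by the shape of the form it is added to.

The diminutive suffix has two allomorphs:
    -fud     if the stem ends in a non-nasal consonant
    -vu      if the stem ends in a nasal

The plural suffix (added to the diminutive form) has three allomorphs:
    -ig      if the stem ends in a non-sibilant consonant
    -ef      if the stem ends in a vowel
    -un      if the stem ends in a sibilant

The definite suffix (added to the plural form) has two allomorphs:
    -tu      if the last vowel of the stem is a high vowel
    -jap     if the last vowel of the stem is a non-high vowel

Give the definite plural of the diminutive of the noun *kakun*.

kakunvuefjap

*kakun* — final consonant /n/ (a nasal) → -vu → *kakunvu*.
The final sound of the diminutive form *kakunvu* is /u/, which is a vowel, so the plural suffix is -ef, giving *kakunvuef*.
The plural form *kakunvuef* — last vowel /e/ (a non-high vowel) → -jap → *kakunvuefjap*.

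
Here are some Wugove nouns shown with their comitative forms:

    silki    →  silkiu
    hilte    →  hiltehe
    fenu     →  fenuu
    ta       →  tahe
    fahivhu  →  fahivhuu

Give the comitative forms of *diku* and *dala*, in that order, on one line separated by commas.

The suffix is conditioned by the last vowel: -u when the last vowel of the stem is a high vowel (*silki*, *fenu*, *fahivhu*); -he when the last vowel of the stem is a non-high vowel (*hilte*, *ta*).
Since the last vowel of *diku* is /u/ (a high vowel), it takes -u, giving *dikuu*.
The last vowel of *dala* is /a/, which is a non-high vowel, so the suffix is -he, giving *dalahe*.

dikuu, dalahe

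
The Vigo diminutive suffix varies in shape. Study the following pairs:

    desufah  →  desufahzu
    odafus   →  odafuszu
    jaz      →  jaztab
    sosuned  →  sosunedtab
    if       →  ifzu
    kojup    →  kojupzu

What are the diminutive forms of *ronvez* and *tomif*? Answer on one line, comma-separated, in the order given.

The pattern is voicing of the final consonant: -zu when the stem ends in a voiceless consonant (*desufah*, *odafus*, *if*, *kojup*); -tab when the stem ends in a voiced consonant (*jaz*, *sosuned*).
*ronvez* — final consonant /z/ (voiced) → -tab → *ronveztab*.
Since the final consonant of *tomif* is /f/ (voiceless), it takes -zu, giving *tomifzu*.

ronveztab, tomifzu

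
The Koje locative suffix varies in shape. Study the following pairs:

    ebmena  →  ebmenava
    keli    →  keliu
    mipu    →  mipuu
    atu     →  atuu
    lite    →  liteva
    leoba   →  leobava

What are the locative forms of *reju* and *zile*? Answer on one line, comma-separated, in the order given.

rejuu, zileva

The pattern is height harmony: -u when the last vowel of the stem is a high vowel (*keli*, *mipu*, *atu*); -va when the last vowel of the stem is a non-high vowel (*ebmena*, *lite*, *leoba*).
*reju*: last vowel = /u/, a high vowel → -u → *rejuu*.
*zile*: last vowel = /e/, a non-high vowel → -va → *zileva*.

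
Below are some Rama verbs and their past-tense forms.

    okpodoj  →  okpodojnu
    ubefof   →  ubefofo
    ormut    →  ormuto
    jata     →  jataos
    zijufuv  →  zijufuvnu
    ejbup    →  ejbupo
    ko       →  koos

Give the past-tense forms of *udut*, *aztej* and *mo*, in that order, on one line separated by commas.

The suffix is conditioned by the final sound: -o when the stem ends in a voiceless consonant (*ubefof*, *ormut*, *ejbup*); -nu when the stem ends in a voiced consonant (*okpodoj*, *zijufuv*); -os when the stem ends in a vowel (*jata*, *ko*).
Since the final sound of *udut* is /t/ (a voiceless consonant), it takes -o, giving *uduto*.
*aztej* — final sound /j/ (a voiced consonant) → -nu → *aztejnu*.
Since the final sound of *mo* is /o/ (a vowel), it takes -os, giving *moos*.

uduto, aztejnu, moos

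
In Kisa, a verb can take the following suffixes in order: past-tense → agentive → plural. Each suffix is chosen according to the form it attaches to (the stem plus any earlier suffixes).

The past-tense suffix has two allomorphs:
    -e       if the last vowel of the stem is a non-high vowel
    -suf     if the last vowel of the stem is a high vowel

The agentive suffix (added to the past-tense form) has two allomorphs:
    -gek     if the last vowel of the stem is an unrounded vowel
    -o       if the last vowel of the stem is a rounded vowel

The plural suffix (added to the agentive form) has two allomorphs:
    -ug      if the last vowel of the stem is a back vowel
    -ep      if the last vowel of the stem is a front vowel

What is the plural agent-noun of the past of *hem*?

hemegekep

Since the last vowel of *hem* is /e/ (a non-high vowel), it takes -e, giving *heme*.
The last vowel of the past-tense form *heme* is /e/, which is an unrounded vowel, so the agentive suffix is -gek, giving *hemegek*.
The last vowel of the agentive form *hemegek* is /e/, which is a front vowel, so the plural suffix is -ep, giving *hemegekep*.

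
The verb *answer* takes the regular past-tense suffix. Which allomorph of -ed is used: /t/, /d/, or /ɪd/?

The stem *answer* ends in a voiced sound other than /d/.
The -ed suffix is realized as /ɪd/ after /t, d/; as /t/ after other voiceless consonants; and as /d/ after other voiced sounds.
So -ed on *answer* is pronounced /d/.

/d/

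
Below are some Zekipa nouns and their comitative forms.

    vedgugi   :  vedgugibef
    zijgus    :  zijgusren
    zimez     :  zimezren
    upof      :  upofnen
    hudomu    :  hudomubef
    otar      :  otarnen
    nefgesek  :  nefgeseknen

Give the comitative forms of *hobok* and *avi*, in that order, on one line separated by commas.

hoboknen, avibef

The alternation tracks the final sound of the stem — -ren when the stem ends in a sibilant (*zijgus*, *zimez*); -nen when the stem ends in a non-sibilant consonant (*upof*, *otar*, *nefgesek*); -bef when the stem ends in a vowel (*vedgugi*, *hudomu*).
*hobok* — final sound /k/ (a non-sibilant consonant) → -nen → *hoboknen*.
The final sound of *avi* is /i/, which is a vowel, so the suffix is -bef, giving *avibef*.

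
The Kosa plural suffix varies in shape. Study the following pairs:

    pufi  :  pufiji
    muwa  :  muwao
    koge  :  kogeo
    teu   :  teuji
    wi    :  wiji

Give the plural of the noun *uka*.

ukao

The alternation tracks the last vowel of the stem — -ji when the last vowel of the stem is a high vowel (*pufi*, *teu*, *wi*); -o when the last vowel of the stem is a non-high vowel (*muwa*, *koge*).
The last vowel of *uka* is /a/, which is a non-high vowel, so the suffix is -o, giving *ukao*.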